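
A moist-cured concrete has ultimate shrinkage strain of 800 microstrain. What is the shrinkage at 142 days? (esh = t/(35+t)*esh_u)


esh(142) = 142 / (35 + 142) * 800
= 142 / 177 * 800
= 641.8 microstrain

641.8


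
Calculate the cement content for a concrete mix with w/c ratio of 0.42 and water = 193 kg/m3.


Cement = water / (w/c)
= 193 / 0.42
= 459.5 kg/m3

459.5


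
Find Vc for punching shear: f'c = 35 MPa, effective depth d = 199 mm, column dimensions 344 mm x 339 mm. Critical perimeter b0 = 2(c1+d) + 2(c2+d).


b0 = 2*(344 + 199) + 2*(339 + 199) = 2162 mm
Vc = 0.33 * sqrt(35) * 2162 * 199 / 1000
= 839.96 kN

839.96


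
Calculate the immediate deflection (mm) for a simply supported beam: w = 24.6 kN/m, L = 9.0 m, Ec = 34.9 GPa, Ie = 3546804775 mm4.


Convert: L = 9.0 m = 9000 mm, Ec = 34.9 GPa = 34900 MPa
delta = 5 * 24.6 * 9000^4 / (384 * 34900 * 3546804775)
= 16.98 mm

16.98


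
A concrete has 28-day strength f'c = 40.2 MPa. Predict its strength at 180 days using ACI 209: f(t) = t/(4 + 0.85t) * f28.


f(180) = 180 / (4 + 0.85 * 180) * 40.2
= 180 / 157.0 * 40.2
= 46.09 MPa

46.09


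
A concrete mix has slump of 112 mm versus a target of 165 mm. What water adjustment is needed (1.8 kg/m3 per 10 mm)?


Difference = 165 - 112 = 53 mm
Water adjustment = 53 * 1.8 / 10 = 9.5 kg/m3

9.5


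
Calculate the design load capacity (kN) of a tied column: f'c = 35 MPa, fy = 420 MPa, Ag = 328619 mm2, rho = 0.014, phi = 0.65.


Ast = rho * Ag = 0.014 * 328619 = 4600.666 mm2
phi*Pn = 0.65 * 0.80 * (0.85 * 35 * (328619 - 4600.666) + 420 * 4600.666) / 1000
= 6017.35 kN

6017.35


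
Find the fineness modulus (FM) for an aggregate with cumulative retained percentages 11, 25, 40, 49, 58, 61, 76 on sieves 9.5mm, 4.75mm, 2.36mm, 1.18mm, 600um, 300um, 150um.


FM = sum(cumulative % retained) / 100
= 320 / 100
= 3.2

3.2


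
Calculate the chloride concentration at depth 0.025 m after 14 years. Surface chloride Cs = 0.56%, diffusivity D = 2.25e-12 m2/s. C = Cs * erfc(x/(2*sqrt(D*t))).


t_seconds = 14 * 365.25 * 24 * 3600 = 441806400.0 s
arg = 0.025 / (2 * sqrt(2.25e-12 * 441806400.0))
= 0.3965
erfc(0.3965) = 0.575
C = 0.56 * 0.575 = 0.322%

0.322


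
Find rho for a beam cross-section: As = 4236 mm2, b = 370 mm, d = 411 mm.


rho = As / (b * d)
= 4236 / (370 * 411)
= 0.0279

0.0279


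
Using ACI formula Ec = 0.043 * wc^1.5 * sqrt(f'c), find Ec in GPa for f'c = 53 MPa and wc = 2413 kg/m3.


Ec = 0.043 * 2413^1.5 * sqrt(53) / 1000
= 37.11 GPa

37.11


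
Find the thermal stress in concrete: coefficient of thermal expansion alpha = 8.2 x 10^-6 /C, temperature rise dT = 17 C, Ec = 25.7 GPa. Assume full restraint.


sigma = alpha * dT * Ec
= 8.2e-6 * 17 * 25.7 * 1000
= 3.583 MPa

3.583


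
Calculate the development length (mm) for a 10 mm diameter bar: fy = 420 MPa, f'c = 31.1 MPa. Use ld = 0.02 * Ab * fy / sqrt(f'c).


Ab = pi * 10^2 / 4 = 78.54 mm2
ld = 0.02 * 78.54 * 420 / sqrt(31.1)
= 118.3 mm

118.3


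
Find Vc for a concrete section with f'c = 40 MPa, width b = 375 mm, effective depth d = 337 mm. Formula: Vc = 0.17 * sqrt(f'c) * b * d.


Vc = 0.17 * sqrt(40) * 375 * 337 / 1000
= 135.88 kN

135.88


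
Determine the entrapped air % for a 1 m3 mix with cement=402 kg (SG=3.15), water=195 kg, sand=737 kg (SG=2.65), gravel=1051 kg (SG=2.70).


Vol cement = 402 / (3.15 * 1000) = 0.127619 m3
Vol water = 195 / 1000 = 0.195 m3
Vol sand = 737 / (2.65 * 1000) = 0.278113 m3
Vol gravel = 1051 / (2.70 * 1000) = 0.389259 m3
Total solid + water volume = 0.989992 m3
Air = (1 - 0.989992) * 100 = 1.0%

1.0


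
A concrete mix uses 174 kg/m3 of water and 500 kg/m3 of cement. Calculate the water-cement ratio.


w/c = water / cement
w/c = 174 / 500 = 0.348

0.348


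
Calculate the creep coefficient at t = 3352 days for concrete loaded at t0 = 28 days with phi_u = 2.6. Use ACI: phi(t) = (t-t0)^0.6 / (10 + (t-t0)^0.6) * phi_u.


dt = 3352 - 28 = 3324
phi = 3324^0.6 / (10 + 3324^0.6) * 2.6
= 2.414

2.414


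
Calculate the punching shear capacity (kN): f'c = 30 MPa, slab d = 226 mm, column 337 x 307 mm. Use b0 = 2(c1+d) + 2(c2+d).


b0 = 2*(337 + 226) + 2*(307 + 226) = 2192 mm
Vc = 0.33 * sqrt(30) * 2192 * 226 / 1000
= 895.41 kN

895.41


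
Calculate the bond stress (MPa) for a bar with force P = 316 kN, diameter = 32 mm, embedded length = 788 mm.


u = P / (pi * db * ld)
= 316 * 1000 / (pi * 32 * 788)
= 3.989 MPa

3.989


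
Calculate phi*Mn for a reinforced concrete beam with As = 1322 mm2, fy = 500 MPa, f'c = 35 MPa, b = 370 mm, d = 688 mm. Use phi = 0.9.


a = As * fy / (0.85 * f'c * b)
= 1322 * 500 / (0.85 * 35 * 370)
= 60.05 mm
Mn = As * fy * (d - a/2) / 10^6
= 434.9215 kN-m
phi*Mn = 0.9 * 434.9215 = 391.43 kN-m

391.43


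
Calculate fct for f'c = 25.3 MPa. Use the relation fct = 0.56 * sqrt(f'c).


fct = 0.56 * sqrt(25.3)
= 0.56 * 5.03
= 2.817 MPa

2.817


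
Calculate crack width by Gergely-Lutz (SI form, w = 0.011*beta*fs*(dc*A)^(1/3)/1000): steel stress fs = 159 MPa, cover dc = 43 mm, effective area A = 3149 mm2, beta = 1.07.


w = 0.011 * beta * fs * (dc * A)^(1/3) / 1000
= 0.011 * 1.07 * 159 * (43 * 3149)^(1/3) / 1000
= 0.096 mm

0.096


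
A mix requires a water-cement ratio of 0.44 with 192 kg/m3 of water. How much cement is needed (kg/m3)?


Cement = water / (w/c)
= 192 / 0.44
= 436.4 kg/m3

436.4


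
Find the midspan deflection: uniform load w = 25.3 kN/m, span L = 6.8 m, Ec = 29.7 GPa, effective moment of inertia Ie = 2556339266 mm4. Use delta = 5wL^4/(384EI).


Convert: L = 6.8 m = 6800 mm, Ec = 29.7 GPa = 29700 MPa
delta = 5 * 25.3 * 6800^4 / (384 * 29700 * 2556339266)
= 9.28 mm

9.28


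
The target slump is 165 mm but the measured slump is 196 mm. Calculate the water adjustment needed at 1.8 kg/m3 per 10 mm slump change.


Difference = 165 - 196 = -31 mm
Water adjustment = -31 * 1.8 / 10 = -5.6 kg/m3

-5.6


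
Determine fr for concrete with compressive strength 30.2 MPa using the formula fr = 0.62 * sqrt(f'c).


fr = 0.62 * sqrt(30.2)
= 3.407 MPa

3.407


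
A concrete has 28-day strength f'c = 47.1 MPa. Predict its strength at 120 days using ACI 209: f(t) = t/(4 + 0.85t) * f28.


f(120) = 120 / (4 + 0.85 * 120) * 47.1
= 120 / 106.0 * 47.1
= 53.32 MPa

53.32


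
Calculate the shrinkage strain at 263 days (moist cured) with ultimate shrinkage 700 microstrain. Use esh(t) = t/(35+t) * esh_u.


esh(263) = 263 / (35 + 263) * 700
= 263 / 298 * 700
= 617.8 microstrain

617.8


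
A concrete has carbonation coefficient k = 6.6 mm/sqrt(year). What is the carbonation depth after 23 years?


depth = k * sqrt(t)
= 6.6 * sqrt(23)
= 31.65 mm

31.65


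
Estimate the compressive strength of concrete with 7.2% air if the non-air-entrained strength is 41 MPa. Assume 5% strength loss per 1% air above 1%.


Strength loss = (7.2 - 1) * 5 = 31.0%
f'c = 41 * (1 - 31.0/100)
= 28.29 MPa

28.29


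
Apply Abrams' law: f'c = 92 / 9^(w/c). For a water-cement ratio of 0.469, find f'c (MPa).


f'c = 92 / 9^0.469
= 92 / 2.802
= 32.83 MPa

32.83


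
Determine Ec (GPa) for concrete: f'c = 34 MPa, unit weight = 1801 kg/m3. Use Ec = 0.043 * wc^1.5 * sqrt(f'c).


Ec = 0.043 * 1801^1.5 * sqrt(34) / 1000
= 19.16 GPa

19.16


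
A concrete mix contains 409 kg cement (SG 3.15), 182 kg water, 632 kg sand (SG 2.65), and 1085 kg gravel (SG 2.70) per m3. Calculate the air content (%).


Vol cement = 409 / (3.15 * 1000) = 0.129841 m3
Vol water = 182 / 1000 = 0.182 m3
Vol sand = 632 / (2.65 * 1000) = 0.238491 m3
Vol gravel = 1085 / (2.70 * 1000) = 0.401852 m3
Total solid + water volume = 0.952184 m3
Air = (1 - 0.952184) * 100 = 4.78%

4.78


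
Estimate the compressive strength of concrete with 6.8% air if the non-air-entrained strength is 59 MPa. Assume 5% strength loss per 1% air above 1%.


Strength loss = (6.8 - 1) * 5 = 29.0%
f'c = 59 * (1 - 29.0/100)
= 41.89 MPa

41.89


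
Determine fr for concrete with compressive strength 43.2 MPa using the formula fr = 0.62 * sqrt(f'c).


fr = 0.62 * sqrt(43.2)
= 4.075 MPa

4.075


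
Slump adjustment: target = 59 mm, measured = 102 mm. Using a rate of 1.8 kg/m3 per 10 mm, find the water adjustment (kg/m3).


Difference = 59 - 102 = -43 mm
Water adjustment = -43 * 1.8 / 10 = -7.7 kg/m3

-7.7


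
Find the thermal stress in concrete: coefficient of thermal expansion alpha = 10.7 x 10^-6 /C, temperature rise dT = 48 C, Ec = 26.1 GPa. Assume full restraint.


sigma = alpha * dT * Ec
= 10.7e-6 * 48 * 26.1 * 1000
= 13.405 MPa

13.405


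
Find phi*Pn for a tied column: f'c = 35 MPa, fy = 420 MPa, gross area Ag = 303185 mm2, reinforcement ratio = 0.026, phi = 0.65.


Ast = rho * Ag = 0.026 * 303185 = 7882.81 mm2
phi*Pn = 0.65 * 0.80 * (0.85 * 35 * (303185 - 7882.81) + 420 * 7882.81) / 1000
= 6289.93 kN

6289.93


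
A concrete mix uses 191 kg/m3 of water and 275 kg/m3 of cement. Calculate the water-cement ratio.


w/c = water / cement
w/c = 191 / 275 = 0.695

0.695


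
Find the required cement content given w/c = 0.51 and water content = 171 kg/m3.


Cement = water / (w/c)
= 171 / 0.51
= 335.3 kg/m3

335.3


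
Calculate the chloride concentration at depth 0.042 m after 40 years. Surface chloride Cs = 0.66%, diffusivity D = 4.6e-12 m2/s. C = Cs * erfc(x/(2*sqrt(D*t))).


t_seconds = 40 * 365.25 * 24 * 3600 = 1262304000.0 s
arg = 0.042 / (2 * sqrt(4.6e-12 * 1262304000.0))
= 0.2756
erfc(0.2756) = 0.6967
C = 0.66 * 0.6967 = 0.4598%

0.4598


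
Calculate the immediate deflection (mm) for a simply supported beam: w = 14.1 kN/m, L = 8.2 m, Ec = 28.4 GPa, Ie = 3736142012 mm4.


Convert: L = 8.2 m = 8200 mm, Ec = 28.4 GPa = 28400 MPa
delta = 5 * 14.1 * 8200^4 / (384 * 28400 * 3736142012)
= 7.82 mm

7.82


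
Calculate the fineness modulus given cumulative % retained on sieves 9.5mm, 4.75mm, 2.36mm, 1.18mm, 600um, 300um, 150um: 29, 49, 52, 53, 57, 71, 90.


FM = sum(cumulative % retained) / 100
= 401 / 100
= 4.01

4.01


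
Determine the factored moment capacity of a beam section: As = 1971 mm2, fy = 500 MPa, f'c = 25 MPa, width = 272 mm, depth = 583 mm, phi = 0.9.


a = As * fy / (0.85 * f'c * b)
= 1971 * 500 / (0.85 * 25 * 272)
= 170.5017 mm
Mn = As * fy * (d - a/2) / 10^6
= 490.5318 kN-m
phi*Mn = 0.9 * 490.5318 = 441.48 kN-m

441.48


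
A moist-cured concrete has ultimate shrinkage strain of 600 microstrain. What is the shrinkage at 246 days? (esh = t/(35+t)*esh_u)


esh(246) = 246 / (35 + 246) * 600
= 246 / 281 * 600
= 525.3 microstrain

525.3


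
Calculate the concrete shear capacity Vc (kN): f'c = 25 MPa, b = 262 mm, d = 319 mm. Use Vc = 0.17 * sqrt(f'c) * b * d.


Vc = 0.17 * sqrt(25) * 262 * 319 / 1000
= 71.04 kN

71.04


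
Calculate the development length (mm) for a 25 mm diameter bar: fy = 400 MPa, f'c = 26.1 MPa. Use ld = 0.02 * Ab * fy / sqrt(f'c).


Ab = pi * 25^2 / 4 = 490.874 mm2
ld = 0.02 * 490.874 * 400 / sqrt(26.1)
= 768.7 mm

768.7


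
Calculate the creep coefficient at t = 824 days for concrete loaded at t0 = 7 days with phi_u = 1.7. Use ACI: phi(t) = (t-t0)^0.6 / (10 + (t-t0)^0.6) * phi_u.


dt = 824 - 7 = 817
phi = 817^0.6 / (10 + 817^0.6) * 1.7
= 1.442

1.442


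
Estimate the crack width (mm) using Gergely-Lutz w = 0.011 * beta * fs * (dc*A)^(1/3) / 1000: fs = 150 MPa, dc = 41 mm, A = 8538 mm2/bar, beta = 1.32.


w = 0.011 * beta * fs * (dc * A)^(1/3) / 1000
= 0.011 * 1.32 * 150 * (41 * 8538)^(1/3) / 1000
= 0.153 mm

0.153


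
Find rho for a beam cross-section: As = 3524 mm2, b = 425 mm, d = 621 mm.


rho = As / (b * d)
= 3524 / (425 * 621)
= 0.0134

0.0134


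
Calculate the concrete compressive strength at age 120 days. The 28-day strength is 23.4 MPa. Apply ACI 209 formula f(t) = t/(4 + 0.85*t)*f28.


f(120) = 120 / (4 + 0.85 * 120) * 23.4
= 120 / 106.0 * 23.4
= 26.49 MPa

26.49


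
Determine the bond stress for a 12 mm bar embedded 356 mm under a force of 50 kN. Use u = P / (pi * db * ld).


u = P / (pi * db * ld)
= 50 * 1000 / (pi * 12 * 356)
= 3.726 MPa

3.726


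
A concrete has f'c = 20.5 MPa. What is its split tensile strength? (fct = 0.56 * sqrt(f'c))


fct = 0.56 * sqrt(20.5)
= 0.56 * 4.528
= 2.536 MPa

2.536


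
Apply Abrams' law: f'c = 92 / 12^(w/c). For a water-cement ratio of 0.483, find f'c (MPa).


f'c = 92 / 12^0.483
= 92 / 3.321
= 27.7 MPa

27.7


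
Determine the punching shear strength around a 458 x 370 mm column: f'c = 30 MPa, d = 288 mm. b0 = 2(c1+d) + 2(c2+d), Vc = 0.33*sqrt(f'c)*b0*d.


b0 = 2*(458 + 288) + 2*(370 + 288) = 2808 mm
Vc = 0.33 * sqrt(30) * 2808 * 288 / 1000
= 1461.72 kN

1461.72


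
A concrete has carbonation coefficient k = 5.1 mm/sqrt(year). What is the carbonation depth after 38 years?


depth = k * sqrt(t)
= 5.1 * sqrt(38)
= 31.44 mm

31.44


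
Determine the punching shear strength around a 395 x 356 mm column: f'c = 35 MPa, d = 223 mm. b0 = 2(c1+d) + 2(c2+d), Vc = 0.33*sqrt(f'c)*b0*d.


b0 = 2*(395 + 223) + 2*(356 + 223) = 2394 mm
Vc = 0.33 * sqrt(35) * 2394 * 223 / 1000
= 1042.26 kN

1042.26


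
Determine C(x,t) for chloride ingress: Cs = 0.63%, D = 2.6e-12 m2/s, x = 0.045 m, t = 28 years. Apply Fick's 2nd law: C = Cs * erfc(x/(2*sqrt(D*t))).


t_seconds = 28 * 365.25 * 24 * 3600 = 883612800.0 s
arg = 0.045 / (2 * sqrt(2.6e-12 * 883612800.0))
= 0.4694
erfc(0.4694) = 0.5068
C = 0.63 * 0.5068 = 0.3193%

0.3193


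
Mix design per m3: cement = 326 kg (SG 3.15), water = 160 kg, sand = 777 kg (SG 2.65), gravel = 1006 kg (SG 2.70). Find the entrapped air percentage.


Vol cement = 326 / (3.15 * 1000) = 0.103492 m3
Vol water = 160 / 1000 = 0.16 m3
Vol sand = 777 / (2.65 * 1000) = 0.293208 m3
Vol gravel = 1006 / (2.70 * 1000) = 0.372593 m3
Total solid + water volume = 0.929292 m3
Air = (1 - 0.929292) * 100 = 7.07%

7.07


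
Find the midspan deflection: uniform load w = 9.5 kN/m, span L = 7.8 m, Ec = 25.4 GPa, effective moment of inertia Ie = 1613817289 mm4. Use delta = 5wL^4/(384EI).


Convert: L = 7.8 m = 7800 mm, Ec = 25.4 GPa = 25400 MPa
delta = 5 * 9.5 * 7800^4 / (384 * 25400 * 1613817289)
= 11.17 mm

11.17


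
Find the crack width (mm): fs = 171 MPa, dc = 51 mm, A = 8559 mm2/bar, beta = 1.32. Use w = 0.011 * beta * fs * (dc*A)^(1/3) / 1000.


w = 0.011 * beta * fs * (dc * A)^(1/3) / 1000
= 0.011 * 1.32 * 171 * (51 * 8559)^(1/3) / 1000
= 0.188 mm

0.188


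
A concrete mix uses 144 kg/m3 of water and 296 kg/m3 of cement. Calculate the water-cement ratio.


w/c = water / cement
w/c = 144 / 296 = 0.486

0.486


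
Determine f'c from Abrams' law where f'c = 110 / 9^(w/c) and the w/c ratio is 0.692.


f'c = 110 / 9^0.692
= 110 / 4.574
= 24.05 MPa

24.05


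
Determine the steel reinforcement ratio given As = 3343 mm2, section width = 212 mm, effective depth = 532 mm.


rho = As / (b * d)
= 3343 / (212 * 532)
= 0.0296

0.0296


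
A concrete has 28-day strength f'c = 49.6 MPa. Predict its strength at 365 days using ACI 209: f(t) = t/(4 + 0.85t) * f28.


f(365) = 365 / (4 + 0.85 * 365) * 49.6
= 365 / 314.25 * 49.6
= 57.61 MPa

57.61


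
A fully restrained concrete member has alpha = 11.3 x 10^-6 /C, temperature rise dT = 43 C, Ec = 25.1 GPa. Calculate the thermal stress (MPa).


sigma = alpha * dT * Ec
= 11.3e-6 * 43 * 25.1 * 1000
= 12.196 MPa

12.196


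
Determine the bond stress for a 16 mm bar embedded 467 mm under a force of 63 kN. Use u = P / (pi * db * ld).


u = P / (pi * db * ld)
= 63 * 1000 / (pi * 16 * 467)
= 2.684 MPa

2.684


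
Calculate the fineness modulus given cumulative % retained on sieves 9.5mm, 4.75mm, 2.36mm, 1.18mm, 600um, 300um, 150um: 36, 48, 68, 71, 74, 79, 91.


FM = sum(cumulative % retained) / 100
= 467 / 100
= 4.67

4.67


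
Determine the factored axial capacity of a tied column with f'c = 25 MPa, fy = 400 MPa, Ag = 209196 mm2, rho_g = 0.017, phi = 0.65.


Ast = rho * Ag = 0.017 * 209196 = 3556.332 mm2
phi*Pn = 0.65 * 0.80 * (0.85 * 25 * (209196 - 3556.332) + 400 * 3556.332) / 1000
= 3012.04 kN

3012.04


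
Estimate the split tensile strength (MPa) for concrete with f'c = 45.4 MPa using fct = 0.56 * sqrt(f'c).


fct = 0.56 * sqrt(45.4)
= 0.56 * 6.738
= 3.773 MPa

3.773


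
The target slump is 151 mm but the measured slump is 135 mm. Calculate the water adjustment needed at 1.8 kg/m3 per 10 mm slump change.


Difference = 151 - 135 = 16 mm
Water adjustment = 16 * 1.8 / 10 = 2.9 kg/m3

2.9


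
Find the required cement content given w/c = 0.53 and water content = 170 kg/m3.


Cement = water / (w/c)
= 170 / 0.53
= 320.8 kg/m3

320.8


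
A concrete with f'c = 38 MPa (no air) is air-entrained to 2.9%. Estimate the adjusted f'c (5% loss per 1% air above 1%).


Strength loss = (2.9 - 1) * 5 = 9.5%
f'c = 38 * (1 - 9.5/100)
= 34.39 MPa

34.39


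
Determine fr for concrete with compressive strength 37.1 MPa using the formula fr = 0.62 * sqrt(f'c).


fr = 0.62 * sqrt(37.1)
= 3.776 MPa

3.776


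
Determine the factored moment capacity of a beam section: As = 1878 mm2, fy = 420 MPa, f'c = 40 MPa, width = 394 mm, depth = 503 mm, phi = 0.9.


a = As * fy / (0.85 * f'c * b)
= 1878 * 420 / (0.85 * 40 * 394)
= 58.8803 mm
Mn = As * fy * (d - a/2) / 10^6
= 373.5251 kN-m
phi*Mn = 0.9 * 373.5251 = 336.17 kN-m

336.17


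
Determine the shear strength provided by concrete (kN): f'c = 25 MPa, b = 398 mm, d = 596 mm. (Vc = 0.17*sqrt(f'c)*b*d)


Vc = 0.17 * sqrt(25) * 398 * 596 / 1000
= 201.63 kN

201.63


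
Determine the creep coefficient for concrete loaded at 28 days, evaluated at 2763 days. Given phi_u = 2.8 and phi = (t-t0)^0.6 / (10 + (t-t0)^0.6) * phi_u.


dt = 2763 - 28 = 2735
phi = 2735^0.6 / (10 + 2735^0.6) * 2.8
= 2.577

2.577


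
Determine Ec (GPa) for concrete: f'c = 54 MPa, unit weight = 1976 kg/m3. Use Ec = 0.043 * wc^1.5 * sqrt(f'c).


Ec = 0.043 * 1976^1.5 * sqrt(54) / 1000
= 27.76 GPa

27.76


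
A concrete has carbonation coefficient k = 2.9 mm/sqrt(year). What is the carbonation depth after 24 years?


depth = k * sqrt(t)
= 2.9 * sqrt(24)
= 14.21 mm

14.21


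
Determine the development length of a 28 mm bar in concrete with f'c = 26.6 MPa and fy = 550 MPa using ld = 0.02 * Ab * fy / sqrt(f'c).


Ab = pi * 28^2 / 4 = 615.752 mm2
ld = 0.02 * 615.752 * 550 / sqrt(26.6)
= 1313.3 mm

1313.3


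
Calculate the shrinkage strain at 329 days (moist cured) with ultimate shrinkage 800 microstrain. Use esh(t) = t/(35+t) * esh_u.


esh(329) = 329 / (35 + 329) * 800
= 329 / 364 * 800
= 723.1 microstrain

723.1


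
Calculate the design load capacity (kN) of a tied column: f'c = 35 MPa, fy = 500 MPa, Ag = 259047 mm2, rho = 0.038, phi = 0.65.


Ast = rho * Ag = 0.038 * 259047 = 9843.786 mm2
phi*Pn = 0.65 * 0.80 * (0.85 * 35 * (259047 - 9843.786) + 500 * 9843.786) / 1000
= 6414.56 kN

6414.56


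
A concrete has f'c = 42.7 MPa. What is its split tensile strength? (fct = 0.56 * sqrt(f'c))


fct = 0.56 * sqrt(42.7)
= 0.56 * 6.535
= 3.659 MPa

3.659


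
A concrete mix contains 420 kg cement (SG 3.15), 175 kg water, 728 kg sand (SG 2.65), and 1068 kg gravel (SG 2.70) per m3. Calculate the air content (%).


Vol cement = 420 / (3.15 * 1000) = 0.133333 m3
Vol water = 175 / 1000 = 0.175 m3
Vol sand = 728 / (2.65 * 1000) = 0.274717 m3
Vol gravel = 1068 / (2.70 * 1000) = 0.395556 m3
Total solid + water volume = 0.978606 m3
Air = (1 - 0.978606) * 100 = 2.14%

2.14


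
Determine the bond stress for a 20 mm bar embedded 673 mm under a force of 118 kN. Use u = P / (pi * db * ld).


u = P / (pi * db * ld)
= 118 * 1000 / (pi * 20 * 673)
= 2.791 MPa

2.791


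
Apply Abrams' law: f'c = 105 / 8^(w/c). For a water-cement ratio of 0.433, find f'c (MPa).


f'c = 105 / 8^0.433
= 105 / 2.461
= 42.67 MPa

42.67


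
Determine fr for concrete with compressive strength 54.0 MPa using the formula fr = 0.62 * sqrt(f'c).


fr = 0.62 * sqrt(54.0)
= 4.556 MPa

4.556


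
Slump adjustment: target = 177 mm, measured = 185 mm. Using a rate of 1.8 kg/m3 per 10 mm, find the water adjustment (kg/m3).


Difference = 177 - 185 = -8 mm
Water adjustment = -8 * 1.8 / 10 = -1.4 kg/m3

-1.4


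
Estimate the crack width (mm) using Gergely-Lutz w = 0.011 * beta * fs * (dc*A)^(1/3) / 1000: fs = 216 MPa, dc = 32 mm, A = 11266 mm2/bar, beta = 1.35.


w = 0.011 * beta * fs * (dc * A)^(1/3) / 1000
= 0.011 * 1.35 * 216 * (32 * 11266)^(1/3) / 1000
= 0.228 mm

0.228


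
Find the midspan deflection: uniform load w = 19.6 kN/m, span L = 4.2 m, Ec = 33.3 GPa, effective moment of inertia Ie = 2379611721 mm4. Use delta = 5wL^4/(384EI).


Convert: L = 4.2 m = 4200 mm, Ec = 33.3 GPa = 33300 MPa
delta = 5 * 19.6 * 4200^4 / (384 * 33300 * 2379611721)
= 1.0 mm

1.0


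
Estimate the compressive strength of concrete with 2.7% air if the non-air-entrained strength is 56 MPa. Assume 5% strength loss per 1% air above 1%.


Strength loss = (2.7 - 1) * 5 = 8.5%
f'c = 56 * (1 - 8.5/100)
= 51.24 MPa

51.24


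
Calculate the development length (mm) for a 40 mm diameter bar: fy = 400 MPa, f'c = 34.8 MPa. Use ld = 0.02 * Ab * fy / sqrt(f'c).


Ab = pi * 40^2 / 4 = 1256.637 mm2
ld = 0.02 * 1256.637 * 400 / sqrt(34.8)
= 1704.2 mm

1704.2


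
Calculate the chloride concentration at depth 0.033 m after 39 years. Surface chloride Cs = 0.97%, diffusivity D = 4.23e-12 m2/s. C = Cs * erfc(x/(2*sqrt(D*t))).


t_seconds = 39 * 365.25 * 24 * 3600 = 1230746400.0 s
arg = 0.033 / (2 * sqrt(4.23e-12 * 1230746400.0))
= 0.2287
erfc(0.2287) = 0.7464
C = 0.97 * 0.7464 = 0.724%

0.724


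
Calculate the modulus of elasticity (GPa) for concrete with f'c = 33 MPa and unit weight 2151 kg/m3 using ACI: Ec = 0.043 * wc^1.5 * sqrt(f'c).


Ec = 0.043 * 2151^1.5 * sqrt(33) / 1000
= 24.64 GPa

24.64


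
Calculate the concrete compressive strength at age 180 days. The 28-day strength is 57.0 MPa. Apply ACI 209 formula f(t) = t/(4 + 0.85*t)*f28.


f(180) = 180 / (4 + 0.85 * 180) * 57.0
= 180 / 157.0 * 57.0
= 65.35 MPa

65.35


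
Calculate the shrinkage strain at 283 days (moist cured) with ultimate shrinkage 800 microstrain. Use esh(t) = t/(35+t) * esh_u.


esh(283) = 283 / (35 + 283) * 800
= 283 / 318 * 800
= 711.9 microstrain

711.9


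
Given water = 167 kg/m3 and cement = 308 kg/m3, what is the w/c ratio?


w/c = water / cement
w/c = 167 / 308 = 0.542

0.542


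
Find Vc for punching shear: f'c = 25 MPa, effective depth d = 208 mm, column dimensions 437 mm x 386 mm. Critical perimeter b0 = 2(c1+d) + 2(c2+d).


b0 = 2*(437 + 208) + 2*(386 + 208) = 2478 mm
Vc = 0.33 * sqrt(25) * 2478 * 208 / 1000
= 850.45 kN

850.45


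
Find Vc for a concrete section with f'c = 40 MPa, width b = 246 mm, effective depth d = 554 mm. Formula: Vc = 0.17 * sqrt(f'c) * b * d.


Vc = 0.17 * sqrt(40) * 246 * 554 / 1000
= 146.53 kN

146.53


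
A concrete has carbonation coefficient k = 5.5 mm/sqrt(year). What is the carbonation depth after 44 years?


depth = k * sqrt(t)
= 5.5 * sqrt(44)
= 36.48 mm

36.48


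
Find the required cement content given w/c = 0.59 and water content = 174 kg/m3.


Cement = water / (w/c)
= 174 / 0.59
= 294.9 kg/m3

294.9


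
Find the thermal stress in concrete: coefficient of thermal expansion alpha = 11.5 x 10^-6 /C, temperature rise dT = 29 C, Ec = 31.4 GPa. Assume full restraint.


sigma = alpha * dT * Ec
= 11.5e-6 * 29 * 31.4 * 1000
= 10.472 MPa

10.472


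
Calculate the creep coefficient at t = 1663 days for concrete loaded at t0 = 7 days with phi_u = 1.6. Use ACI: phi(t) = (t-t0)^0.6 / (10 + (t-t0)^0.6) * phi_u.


dt = 1663 - 7 = 1656
phi = 1656^0.6 / (10 + 1656^0.6) * 1.6
= 1.432

1.432


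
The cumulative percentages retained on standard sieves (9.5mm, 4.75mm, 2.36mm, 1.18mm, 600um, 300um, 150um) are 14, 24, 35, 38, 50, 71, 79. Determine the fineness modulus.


FM = sum(cumulative % retained) / 100
= 311 / 100
= 3.11

3.11


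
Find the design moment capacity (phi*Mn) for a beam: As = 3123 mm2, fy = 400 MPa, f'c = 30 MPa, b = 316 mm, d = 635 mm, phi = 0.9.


a = As * fy / (0.85 * f'c * b)
= 3123 * 400 / (0.85 * 30 * 316)
= 155.0261 mm
Mn = As * fy * (d - a/2) / 10^6
= 696.4127 kN-m
phi*Mn = 0.9 * 696.4127 = 626.77 kN-m

626.77


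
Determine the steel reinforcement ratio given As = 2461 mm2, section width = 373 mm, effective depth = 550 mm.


rho = As / (b * d)
= 2461 / (373 * 550)
= 0.012

0.012


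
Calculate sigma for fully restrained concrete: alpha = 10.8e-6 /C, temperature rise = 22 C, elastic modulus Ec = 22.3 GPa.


sigma = alpha * dT * Ec
= 10.8e-6 * 22 * 22.3 * 1000
= 5.298 MPa

5.298


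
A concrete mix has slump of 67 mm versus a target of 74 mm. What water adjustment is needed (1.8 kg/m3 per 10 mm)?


Difference = 74 - 67 = 7 mm
Water adjustment = 7 * 1.8 / 10 = 1.3 kg/m3

1.3


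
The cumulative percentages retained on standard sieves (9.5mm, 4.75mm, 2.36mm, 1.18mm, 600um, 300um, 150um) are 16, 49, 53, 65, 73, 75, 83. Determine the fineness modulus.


FM = sum(cumulative % retained) / 100
= 414 / 100
= 4.14

4.14


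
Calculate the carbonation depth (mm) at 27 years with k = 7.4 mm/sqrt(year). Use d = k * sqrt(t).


depth = k * sqrt(t)
= 7.4 * sqrt(27)
= 38.45 mm

38.45


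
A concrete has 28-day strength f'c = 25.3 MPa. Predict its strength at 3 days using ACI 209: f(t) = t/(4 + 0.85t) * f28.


f(3) = 3 / (4 + 0.85 * 3) * 25.3
= 3 / 6.55 * 25.3
= 11.59 MPa

11.59


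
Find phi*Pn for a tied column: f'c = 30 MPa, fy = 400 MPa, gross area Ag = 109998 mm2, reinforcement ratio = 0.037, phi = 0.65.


Ast = rho * Ag = 0.037 * 109998 = 4069.926 mm2
phi*Pn = 0.65 * 0.80 * (0.85 * 30 * (109998 - 4069.926) + 400 * 4069.926) / 1000
= 2251.15 kN

2251.15


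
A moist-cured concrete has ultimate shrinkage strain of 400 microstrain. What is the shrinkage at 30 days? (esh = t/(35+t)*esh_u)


esh(30) = 30 / (35 + 30) * 400
= 30 / 65 * 400
= 184.6 microstrain

184.6


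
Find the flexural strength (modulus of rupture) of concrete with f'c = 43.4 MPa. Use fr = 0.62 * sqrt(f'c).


fr = 0.62 * sqrt(43.4)
= 4.084 MPa

4.084


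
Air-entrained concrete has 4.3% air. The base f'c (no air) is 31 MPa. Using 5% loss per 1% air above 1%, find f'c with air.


Strength loss = (4.3 - 1) * 5 = 16.5%
f'c = 31 * (1 - 16.5/100)
= 25.88 MPa

25.88


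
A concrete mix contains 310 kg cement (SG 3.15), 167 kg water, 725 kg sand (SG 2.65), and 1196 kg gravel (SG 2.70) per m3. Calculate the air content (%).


Vol cement = 310 / (3.15 * 1000) = 0.098413 m3
Vol water = 167 / 1000 = 0.167 m3
Vol sand = 725 / (2.65 * 1000) = 0.273585 m3
Vol gravel = 1196 / (2.70 * 1000) = 0.442963 m3
Total solid + water volume = 0.981961 m3
Air = (1 - 0.981961) * 100 = 1.8%

1.8


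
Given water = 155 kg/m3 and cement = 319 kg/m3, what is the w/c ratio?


w/c = water / cement
w/c = 155 / 319 = 0.486

0.486


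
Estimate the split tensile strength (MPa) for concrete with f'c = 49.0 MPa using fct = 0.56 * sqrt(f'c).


fct = 0.56 * sqrt(49.0)
= 0.56 * 7.0
= 3.92 MPa

3.92


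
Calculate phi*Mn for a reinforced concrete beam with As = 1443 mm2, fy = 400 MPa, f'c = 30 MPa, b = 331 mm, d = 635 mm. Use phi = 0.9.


a = As * fy / (0.85 * f'c * b)
= 1443 * 400 / (0.85 * 30 * 331)
= 68.3846 mm
Mn = As * fy * (d - a/2) / 10^6
= 346.7862 kN-m
phi*Mn = 0.9 * 346.7862 = 312.11 kN-m

312.11


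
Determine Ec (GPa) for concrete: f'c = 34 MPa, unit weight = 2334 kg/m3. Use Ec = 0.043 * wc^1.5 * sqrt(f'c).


Ec = 0.043 * 2334^1.5 * sqrt(34) / 1000
= 28.27 GPa

28.27


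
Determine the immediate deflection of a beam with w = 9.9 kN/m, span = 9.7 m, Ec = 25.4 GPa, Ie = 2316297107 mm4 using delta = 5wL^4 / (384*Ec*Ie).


Convert: L = 9.7 m = 9700 mm, Ec = 25.4 GPa = 25400 MPa
delta = 5 * 9.9 * 9700^4 / (384 * 25400 * 2316297107)
= 19.4 mm

19.4


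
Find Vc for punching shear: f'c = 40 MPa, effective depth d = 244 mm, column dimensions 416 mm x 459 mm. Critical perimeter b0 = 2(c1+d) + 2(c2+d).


b0 = 2*(416 + 244) + 2*(459 + 244) = 2726 mm
Vc = 0.33 * sqrt(40) * 2726 * 244 / 1000
= 1388.22 kN

1388.22


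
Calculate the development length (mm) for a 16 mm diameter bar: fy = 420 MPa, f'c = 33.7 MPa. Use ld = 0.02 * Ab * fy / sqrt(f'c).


Ab = pi * 16^2 / 4 = 201.062 mm2
ld = 0.02 * 201.062 * 420 / sqrt(33.7)
= 290.9 mm

290.9


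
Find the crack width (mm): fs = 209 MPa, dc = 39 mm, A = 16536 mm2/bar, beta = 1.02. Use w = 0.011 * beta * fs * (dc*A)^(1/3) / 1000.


w = 0.011 * beta * fs * (dc * A)^(1/3) / 1000
= 0.011 * 1.02 * 209 * (39 * 16536)^(1/3) / 1000
= 0.203 mm

0.203


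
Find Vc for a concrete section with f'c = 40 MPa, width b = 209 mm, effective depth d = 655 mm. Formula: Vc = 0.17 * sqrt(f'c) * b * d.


Vc = 0.17 * sqrt(40) * 209 * 655 / 1000
= 147.19 kN

147.19


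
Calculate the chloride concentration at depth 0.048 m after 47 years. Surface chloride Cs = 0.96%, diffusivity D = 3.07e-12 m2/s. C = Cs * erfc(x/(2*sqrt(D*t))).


t_seconds = 47 * 365.25 * 24 * 3600 = 1483207200.0 s
arg = 0.048 / (2 * sqrt(3.07e-12 * 1483207200.0))
= 0.3557
erfc(0.3557) = 0.615
C = 0.96 * 0.615 = 0.5904%

0.5904


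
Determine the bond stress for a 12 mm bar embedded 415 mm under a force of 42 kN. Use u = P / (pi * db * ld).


u = P / (pi * db * ld)
= 42 * 1000 / (pi * 12 * 415)
= 2.685 MPa

2.685


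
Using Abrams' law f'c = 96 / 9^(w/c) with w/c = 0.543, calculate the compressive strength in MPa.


f'c = 96 / 9^0.543
= 96 / 3.297
= 29.12 MPa

29.12


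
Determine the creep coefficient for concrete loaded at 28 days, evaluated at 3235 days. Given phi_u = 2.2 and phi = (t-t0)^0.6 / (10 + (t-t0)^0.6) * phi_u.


dt = 3235 - 28 = 3207
phi = 3207^0.6 / (10 + 3207^0.6) * 2.2
= 2.039

2.039


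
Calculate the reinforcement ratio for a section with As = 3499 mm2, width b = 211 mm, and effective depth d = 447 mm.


rho = As / (b * d)
= 3499 / (211 * 447)
= 0.0371

0.0371


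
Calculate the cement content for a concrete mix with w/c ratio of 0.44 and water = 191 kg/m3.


Cement = water / (w/c)
= 191 / 0.44
= 434.1 kg/m3

434.1


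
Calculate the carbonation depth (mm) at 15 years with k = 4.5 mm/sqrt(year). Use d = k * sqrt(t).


depth = k * sqrt(t)
= 4.5 * sqrt(15)
= 17.43 mm

17.43


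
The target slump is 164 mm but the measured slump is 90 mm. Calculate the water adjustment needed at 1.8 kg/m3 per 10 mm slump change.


Difference = 164 - 90 = 74 mm
Water adjustment = 74 * 1.8 / 10 = 13.3 kg/m3

13.3


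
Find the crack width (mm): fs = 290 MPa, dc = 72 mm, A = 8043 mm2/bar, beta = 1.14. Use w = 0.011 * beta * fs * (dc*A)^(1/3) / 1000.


w = 0.011 * beta * fs * (dc * A)^(1/3) / 1000
= 0.011 * 1.14 * 290 * (72 * 8043)^(1/3) / 1000
= 0.303 mm

0.303


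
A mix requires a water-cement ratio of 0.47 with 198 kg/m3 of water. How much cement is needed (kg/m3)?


Cement = water / (w/c)
= 198 / 0.47
= 421.3 kg/m3

421.3


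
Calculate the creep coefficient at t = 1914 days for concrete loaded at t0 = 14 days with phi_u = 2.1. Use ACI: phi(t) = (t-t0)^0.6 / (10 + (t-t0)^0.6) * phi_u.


dt = 1914 - 14 = 1900
phi = 1900^0.6 / (10 + 1900^0.6) * 2.1
= 1.896

1.896


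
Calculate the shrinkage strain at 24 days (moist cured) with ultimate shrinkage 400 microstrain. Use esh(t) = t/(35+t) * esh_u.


esh(24) = 24 / (35 + 24) * 400
= 24 / 59 * 400
= 162.7 microstrain

162.7


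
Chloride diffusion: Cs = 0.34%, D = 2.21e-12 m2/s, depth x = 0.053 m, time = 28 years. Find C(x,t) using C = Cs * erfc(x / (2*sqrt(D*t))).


t_seconds = 28 * 365.25 * 24 * 3600 = 883612800.0 s
arg = 0.053 / (2 * sqrt(2.21e-12 * 883612800.0))
= 0.5997
erfc(0.5997) = 0.3964
C = 0.34 * 0.3964 = 0.1348%

0.1348


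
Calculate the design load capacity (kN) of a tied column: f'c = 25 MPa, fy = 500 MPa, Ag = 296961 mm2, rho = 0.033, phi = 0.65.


Ast = rho * Ag = 0.033 * 296961 = 9799.713 mm2
phi*Pn = 0.65 * 0.80 * (0.85 * 25 * (296961 - 9799.713) + 500 * 9799.713) / 1000
= 5721.06 kN

5721.06


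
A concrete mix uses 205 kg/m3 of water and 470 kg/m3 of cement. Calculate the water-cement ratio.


w/c = water / cement
w/c = 205 / 470 = 0.436

0.436


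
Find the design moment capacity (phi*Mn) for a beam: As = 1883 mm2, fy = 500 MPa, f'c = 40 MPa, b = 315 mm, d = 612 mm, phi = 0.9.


a = As * fy / (0.85 * f'c * b)
= 1883 * 500 / (0.85 * 40 * 315)
= 87.9085 mm
Mn = As * fy * (d - a/2) / 10^6
= 534.8151 kN-m
phi*Mn = 0.9 * 534.8151 = 481.33 kN-m

481.33


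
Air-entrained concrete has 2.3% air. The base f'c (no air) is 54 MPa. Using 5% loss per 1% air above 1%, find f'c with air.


Strength loss = (2.3 - 1) * 5 = 6.5%
f'c = 54 * (1 - 6.5/100)
= 50.49 MPa

50.49


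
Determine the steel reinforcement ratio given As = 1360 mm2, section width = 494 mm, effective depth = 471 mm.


rho = As / (b * d)
= 1360 / (494 * 471)
= 0.0058

0.0058


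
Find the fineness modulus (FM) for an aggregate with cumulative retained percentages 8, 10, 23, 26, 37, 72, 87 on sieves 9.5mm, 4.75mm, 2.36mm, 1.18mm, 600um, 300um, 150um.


FM = sum(cumulative % retained) / 100
= 263 / 100
= 2.63

2.63


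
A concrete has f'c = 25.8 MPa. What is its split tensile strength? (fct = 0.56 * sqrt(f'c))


fct = 0.56 * sqrt(25.8)
= 0.56 * 5.079
= 2.844 MPa

2.844


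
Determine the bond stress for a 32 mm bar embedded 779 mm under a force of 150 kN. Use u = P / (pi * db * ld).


u = P / (pi * db * ld)
= 150 * 1000 / (pi * 32 * 779)
= 1.915 MPa

1.915


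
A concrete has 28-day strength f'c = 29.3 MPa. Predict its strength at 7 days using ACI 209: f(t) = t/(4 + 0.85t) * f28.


f(7) = 7 / (4 + 0.85 * 7) * 29.3
= 7 / 9.95 * 29.3
= 20.61 MPa

20.61


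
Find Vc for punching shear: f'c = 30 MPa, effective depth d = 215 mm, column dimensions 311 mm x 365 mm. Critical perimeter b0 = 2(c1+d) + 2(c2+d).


b0 = 2*(311 + 215) + 2*(365 + 215) = 2212 mm
Vc = 0.33 * sqrt(30) * 2212 * 215 / 1000
= 859.6 kN

859.6


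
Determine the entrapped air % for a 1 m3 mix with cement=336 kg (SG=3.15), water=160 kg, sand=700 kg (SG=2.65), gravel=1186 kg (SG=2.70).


Vol cement = 336 / (3.15 * 1000) = 0.106667 m3
Vol water = 160 / 1000 = 0.16 m3
Vol sand = 700 / (2.65 * 1000) = 0.264151 m3
Vol gravel = 1186 / (2.70 * 1000) = 0.439259 m3
Total solid + water volume = 0.970077 m3
Air = (1 - 0.970077) * 100 = 2.99%

2.99


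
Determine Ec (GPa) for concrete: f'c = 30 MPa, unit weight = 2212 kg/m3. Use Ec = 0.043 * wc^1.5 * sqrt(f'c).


Ec = 0.043 * 2212^1.5 * sqrt(30) / 1000
= 24.5 GPa

24.5


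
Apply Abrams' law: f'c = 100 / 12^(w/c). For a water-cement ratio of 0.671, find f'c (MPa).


f'c = 100 / 12^0.671
= 100 / 5.298
= 18.87 MPa

18.87


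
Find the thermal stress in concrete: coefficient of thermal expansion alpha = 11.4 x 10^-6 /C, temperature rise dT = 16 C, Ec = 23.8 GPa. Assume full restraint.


sigma = alpha * dT * Ec
= 11.4e-6 * 16 * 23.8 * 1000
= 4.341 MPa

4.341


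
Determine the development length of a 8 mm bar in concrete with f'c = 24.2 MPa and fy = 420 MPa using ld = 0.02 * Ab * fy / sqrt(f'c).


Ab = pi * 8^2 / 4 = 50.265 mm2
ld = 0.02 * 50.265 * 420 / sqrt(24.2)
= 85.8 mm

85.8


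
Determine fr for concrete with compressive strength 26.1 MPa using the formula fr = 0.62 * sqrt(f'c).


fr = 0.62 * sqrt(26.1)
= 3.167 MPa

3.167


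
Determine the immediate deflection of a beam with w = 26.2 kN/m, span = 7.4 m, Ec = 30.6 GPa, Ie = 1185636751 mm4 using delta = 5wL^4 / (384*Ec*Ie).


Convert: L = 7.4 m = 7400 mm, Ec = 30.6 GPa = 30600 MPa
delta = 5 * 26.2 * 7400^4 / (384 * 30600 * 1185636751)
= 28.2 mm

28.2


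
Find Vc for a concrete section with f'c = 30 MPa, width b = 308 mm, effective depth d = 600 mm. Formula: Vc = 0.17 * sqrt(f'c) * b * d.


Vc = 0.17 * sqrt(30) * 308 * 600 / 1000
= 172.07 kN

172.07


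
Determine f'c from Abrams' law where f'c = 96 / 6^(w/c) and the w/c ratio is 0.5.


f'c = 96 / 6^0.5
= 96 / 2.449
= 39.19 MPa

39.19


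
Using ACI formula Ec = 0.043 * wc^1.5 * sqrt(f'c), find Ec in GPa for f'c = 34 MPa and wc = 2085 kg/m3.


Ec = 0.043 * 2085^1.5 * sqrt(34) / 1000
= 23.87 GPa

23.87


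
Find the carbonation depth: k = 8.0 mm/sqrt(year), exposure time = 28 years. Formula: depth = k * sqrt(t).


depth = k * sqrt(t)
= 8.0 * sqrt(28)
= 42.33 mm

42.33


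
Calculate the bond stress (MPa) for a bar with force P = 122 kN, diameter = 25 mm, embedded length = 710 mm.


u = P / (pi * db * ld)
= 122 * 1000 / (pi * 25 * 710)
= 2.188 MPa

2.188


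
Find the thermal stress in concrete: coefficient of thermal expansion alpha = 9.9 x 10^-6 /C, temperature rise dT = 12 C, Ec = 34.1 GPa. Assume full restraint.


sigma = alpha * dT * Ec
= 9.9e-6 * 12 * 34.1 * 1000
= 4.051 MPa

4.051


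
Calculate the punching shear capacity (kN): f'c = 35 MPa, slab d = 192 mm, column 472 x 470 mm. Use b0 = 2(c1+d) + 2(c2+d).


b0 = 2*(472 + 192) + 2*(470 + 192) = 2652 mm
Vc = 0.33 * sqrt(35) * 2652 * 192 / 1000
= 994.08 kN

994.08


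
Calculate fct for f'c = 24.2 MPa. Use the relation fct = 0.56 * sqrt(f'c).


fct = 0.56 * sqrt(24.2)
= 0.56 * 4.919
= 2.755 MPa

2.755


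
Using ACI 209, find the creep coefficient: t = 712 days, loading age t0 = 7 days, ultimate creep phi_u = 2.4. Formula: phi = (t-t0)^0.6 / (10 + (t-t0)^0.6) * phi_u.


dt = 712 - 7 = 705
phi = 705^0.6 / (10 + 705^0.6) * 2.4
= 2.008

2.008


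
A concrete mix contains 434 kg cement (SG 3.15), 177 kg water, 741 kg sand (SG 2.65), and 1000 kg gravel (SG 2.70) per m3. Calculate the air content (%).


Vol cement = 434 / (3.15 * 1000) = 0.137778 m3
Vol water = 177 / 1000 = 0.177 m3
Vol sand = 741 / (2.65 * 1000) = 0.279623 m3
Vol gravel = 1000 / (2.70 * 1000) = 0.37037 m3
Total solid + water volume = 0.964771 m3
Air = (1 - 0.964771) * 100 = 3.52%

3.52


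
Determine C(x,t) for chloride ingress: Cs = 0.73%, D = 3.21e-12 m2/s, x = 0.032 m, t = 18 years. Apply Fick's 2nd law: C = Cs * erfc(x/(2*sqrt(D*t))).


t_seconds = 18 * 365.25 * 24 * 3600 = 568036800.0 s
arg = 0.032 / (2 * sqrt(3.21e-12 * 568036800.0))
= 0.3747
erfc(0.3747) = 0.5962
C = 0.73 * 0.5962 = 0.4352%

0.4352


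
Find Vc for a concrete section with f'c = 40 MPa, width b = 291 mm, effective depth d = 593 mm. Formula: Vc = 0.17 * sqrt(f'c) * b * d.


Vc = 0.17 * sqrt(40) * 291 * 593 / 1000
= 185.54 kN

185.54


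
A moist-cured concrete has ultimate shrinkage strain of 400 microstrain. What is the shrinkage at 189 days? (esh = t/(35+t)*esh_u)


esh(189) = 189 / (35 + 189) * 400
= 189 / 224 * 400
= 337.5 microstrain

337.5


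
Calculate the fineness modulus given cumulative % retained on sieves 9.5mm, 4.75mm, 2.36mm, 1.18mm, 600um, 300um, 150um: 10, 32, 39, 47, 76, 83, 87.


FM = sum(cumulative % retained) / 100
= 374 / 100
= 3.74

3.74


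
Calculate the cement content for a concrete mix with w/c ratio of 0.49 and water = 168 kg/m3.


Cement = water / (w/c)
= 168 / 0.49
= 342.9 kg/m3

342.9


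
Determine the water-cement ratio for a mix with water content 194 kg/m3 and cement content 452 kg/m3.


w/c = water / cement
w/c = 194 / 452 = 0.429

0.429


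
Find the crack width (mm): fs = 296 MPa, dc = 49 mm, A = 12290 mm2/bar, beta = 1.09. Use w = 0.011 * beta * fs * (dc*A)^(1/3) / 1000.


w = 0.011 * beta * fs * (dc * A)^(1/3) / 1000
= 0.011 * 1.09 * 296 * (49 * 12290)^(1/3) / 1000
= 0.3 mm

0.3


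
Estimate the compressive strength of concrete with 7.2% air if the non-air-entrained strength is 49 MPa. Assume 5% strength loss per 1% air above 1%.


Strength loss = (7.2 - 1) * 5 = 31.0%
f'c = 49 * (1 - 31.0/100)
= 33.81 MPa

33.81
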